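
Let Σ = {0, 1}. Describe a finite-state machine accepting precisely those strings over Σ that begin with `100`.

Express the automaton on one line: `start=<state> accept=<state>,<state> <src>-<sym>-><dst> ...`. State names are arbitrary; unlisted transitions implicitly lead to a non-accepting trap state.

Walk along `100` while the input agrees: from q0 take `1` to q1, and so on. Any deviation drops to the rejecting sink q4. Once q3 is reached the prefix is confirmed and every continuation is accepted.
        0   1  
>  q0   q4  q1 
   q1   q2  q4 
   q2   q3  q4 
 * q3   q3  q3 
   q4   q4  q4 
(> = start, * = accepting)

start=q0 accept=q3 q0-0->q4 q0-1->q1 q1-0->q2 q1-1->q4 q2-0->q3 q2-1->q4 q3-0->q3 q3-1->q3 q4-0->q4 q4-1->q4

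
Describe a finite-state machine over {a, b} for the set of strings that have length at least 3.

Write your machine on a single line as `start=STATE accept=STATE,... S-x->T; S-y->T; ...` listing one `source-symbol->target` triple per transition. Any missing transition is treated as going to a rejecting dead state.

We only need to distinguish lengths 0, 1, …, 3, and '>3'. Chain s0 → s1 → s2 → s3 → s4 on every symbol, with s4 looping. Accepting states: {s3, s4}.
A 5-state machine:
        a   b  
>  s0   s1  s1 
   s1   s2  s2 
   s2   s3  s3 
 * s3   s4  s4 
 * s4   s4  s4 
(> = start, * = accepting)

start=s0; accept=s3,s4; s0-a->s1; s0-b->s1; s1-a->s2; s1-b->s2; s2-a->s3; s2-b->s3; s3-a->s4; s3-b->s4; s4-a->s4; s4-b->s4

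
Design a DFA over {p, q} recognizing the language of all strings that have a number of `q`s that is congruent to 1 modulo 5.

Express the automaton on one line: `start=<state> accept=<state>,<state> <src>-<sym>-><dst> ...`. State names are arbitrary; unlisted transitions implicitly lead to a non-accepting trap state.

Keep the running count of `q`s modulo 5: each `q` advances along the cycle s0 → s1 → s2 → s3 → s4 → s0 while other symbols loop. Accept at s1.
5 states suffice.
        p   q  
>  s0   s0  s1 
 * s1   s1  s2 
   s2   s2  s3 
   s3   s3  s4 
   s4   s4  s0 
(> = start, * = accepting)

start=s0 accept=s1 s0-p->s0 s0-q->s1 s1-p->s1 s1-q->s2 s2-p->s2 s2-q->s3 s3-p->s3 s3-q->s4 s4-p->s4 s4-q->s0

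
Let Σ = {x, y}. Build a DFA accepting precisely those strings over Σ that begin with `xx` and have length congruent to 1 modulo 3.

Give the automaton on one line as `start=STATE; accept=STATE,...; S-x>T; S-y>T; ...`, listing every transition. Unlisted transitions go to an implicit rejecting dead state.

start=q0; accept=q5; q0-x>q1; q0-y>q2; q1-x>q3; q1-y>q2; q2-x>q2; q2-y>q2; q3-x>q4; q3-y>q4; q4-x>q5; q4-y>q5; q5-x>q3; q5-y>q3

Handle the two conditions separately and then intersect. One (4 states) tracks whether the input so far still matches the prefix `xx`; the other (3 states) tracks the input length modulo 3. Each combined state is a pair, one component from each; accept when both components accept. After merging equivalent states the machine shrinks.
        x   y  
>  q0   q1  q2 
   q1   q3  q2 
   q2   q2  q2 
   q3   q4  q4 
   q4   q5  q5 
 * q5   q3  q3 
(> = start, * = accepting)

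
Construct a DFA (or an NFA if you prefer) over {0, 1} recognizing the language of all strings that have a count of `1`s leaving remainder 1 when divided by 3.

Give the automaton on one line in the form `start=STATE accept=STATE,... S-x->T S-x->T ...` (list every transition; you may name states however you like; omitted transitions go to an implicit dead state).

Keep the running count of `1`s modulo 3: each `1` advances along the cycle A → B → C → A while other symbols loop. Accept at B.
       0  1 
>  A   A  B 
 * B   B  C 
   C   C  A 
(> = start, * = accepting)

start=A accept=B A-0->A A-1->B B-0->B B-1->C C-0->C C-1->A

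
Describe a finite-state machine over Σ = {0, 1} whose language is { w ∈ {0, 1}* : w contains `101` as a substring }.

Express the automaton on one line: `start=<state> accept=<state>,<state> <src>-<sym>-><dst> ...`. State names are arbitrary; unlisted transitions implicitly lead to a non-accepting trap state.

States q0..q2 record the length of the longest prefix of `101` that matches the current input suffix. Reaching q3 means `101` has been seen, and we stay there forever. Accept from q3.
4 states suffice.
        0   1  
>  q0   q0  q1 
   q1   q2  q1 
   q2   q0  q3 
 * q3   q3  q3 
(> = start, * = accepting)

start=q0 accept=q3 q0-0->q0 q0-1->q1 q1-0->q2 q1-1->q1 q2-0->q0 q2-1->q3 q3-0->q3 q3-1->q3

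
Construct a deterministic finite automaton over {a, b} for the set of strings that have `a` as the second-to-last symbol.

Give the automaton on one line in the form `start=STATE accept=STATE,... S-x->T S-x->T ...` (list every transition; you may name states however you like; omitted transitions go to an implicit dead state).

Because acceptance depends on a position counted from the end, the machine has to buffer the most recent 2 symbols. Make each state the string of the last up-to-2 symbols read; on input `x` shift the window left and append `x`. Accept when the buffered window has length 2 and begins with `a`.
A 7-state machine:
        a   b  
>  s0   s1  s2 
   s1   s3  s4 
   s2   s5  s6 
 * s3   s3  s4 
 * s4   s5  s6 
   s5   s3  s4 
   s6   s5  s6 
(> = start, * = accepting)

start=s0 accept=s3,s4 s0-a->s1 s0-b->s2 s1-a->s3 s1-b->s4 s2-a->s5 s2-b->s6 s3-a->s3 s3-b->s4 s4-a->s5 s4-b->s6 s5-a->s3 s5-b->s4 s6-a->s5 s6-b->s6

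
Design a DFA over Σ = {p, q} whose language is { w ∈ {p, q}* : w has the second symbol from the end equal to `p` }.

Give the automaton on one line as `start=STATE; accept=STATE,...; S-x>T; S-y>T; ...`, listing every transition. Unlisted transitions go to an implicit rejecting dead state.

start=S0; accept=S3,S4; S0-p>S1; S0-q>S2; S1-p>S3; S1-q>S4; S2-p>S5; S2-q>S6; S3-p>S3; S3-q>S4; S4-p>S5; S4-q>S6; S5-p>S3; S5-q>S4; S6-p>S5; S6-q>S6

A DFA must remember the last 2 symbols (since which symbol is second-to-last isn't known until the input ends). Use one state per possible window of the last ≤2 symbols; accept from those whose window starts with `p`.
A 7-state machine:
        p   q  
>  S0   S1  S2 
   S1   S3  S4 
   S2   S5  S6 
 * S3   S3  S4 
 * S4   S5  S6 
   S5   S3  S4 
   S6   S5  S6 
(> = start, * = accepting)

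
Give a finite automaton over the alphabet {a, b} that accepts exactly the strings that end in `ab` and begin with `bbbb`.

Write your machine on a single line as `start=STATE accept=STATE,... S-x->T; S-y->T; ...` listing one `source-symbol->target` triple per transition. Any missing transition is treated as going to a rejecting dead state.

Build one automaton per condition and run them in lockstep. One (3 states) tracks how much of the suffix `ab` has currently been matched; the other (6 states) tracks whether the input so far still matches the prefix `bbbb`. Each combined state is a pair, one component from each; accept when both components accept. Equivalent product states are then merged.
8 states suffice.
        a   b  
>  q0   q1  q2 
   q1   q1  q1 
   q2   q1  q3 
   q3   q1  q4 
   q4   q1  q5 
   q5   q6  q5 
   q6   q6  q7 
 * q7   q6  q5 
(> = start, * = accepting)

start=q0; accept=q7; q0-a->q1; q0-b->q2; q1-a->q1; q1-b->q1; q2-a->q1; q2-b->q3; q3-a->q1; q3-b->q4; q4-a->q1; q4-b->q5; q5-a->q6; q5-b->q5; q6-a->q6; q6-b->q7; q7-a->q6; q7-b->q5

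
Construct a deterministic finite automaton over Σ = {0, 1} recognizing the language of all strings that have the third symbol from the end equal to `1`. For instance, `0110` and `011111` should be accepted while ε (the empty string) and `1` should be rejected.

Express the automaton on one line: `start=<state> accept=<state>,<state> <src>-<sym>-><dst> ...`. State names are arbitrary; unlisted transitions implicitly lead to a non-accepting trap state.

start=S0 accept=S11,S12,S13,S14 S0-0->S1 S0-1->S2 S1-0->S3 S1-1->S4 S2-0->S5 S2-1->S6 S3-0->S7 S3-1->S8 S4-0->S9 S4-1->S10 S5-0->S11 S5-1->S12 S6-0->S13 S6-1->S14 S7-0->S7 S7-1->S8 S8-0->S9 S8-1->S10 S9-0->S11 S9-1->S12 S10-0->S13 S10-1->S14 S11-0->S7 S11-1->S8 S12-0->S9 S12-1->S10 S13-0->S11 S13-1->S12 S14-0->S13 S14-1->S14

A DFA must remember the last 3 symbols (since which symbol is third-to-last isn't known until the input ends). Use one state per possible window of the last ≤3 symbols; accept from those whose window starts with `1`.
With 15 states:
          0    1  
>  S0     S1   S2 
   S1     S3   S4 
   S2     S5   S6 
   S3     S7   S8 
   S4     S9  S10 
   S5    S11  S12 
   S6    S13  S14 
   S7     S7   S8 
   S8     S9  S10 
   S9    S11  S12 
   S10   S13  S14 
 * S11    S7   S8 
 * S12    S9  S10 
 * S13   S11  S12 
 * S14   S13  S14 
(> = start, * = accepting)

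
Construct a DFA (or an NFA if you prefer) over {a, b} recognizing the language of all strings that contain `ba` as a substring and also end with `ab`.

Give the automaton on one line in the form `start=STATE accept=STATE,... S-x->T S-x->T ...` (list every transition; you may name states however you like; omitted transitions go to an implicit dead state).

Build one automaton per condition and run them in lockstep. The first has 3 states tracking whether and how much of `ba` has been seen; the second has 3 states tracking how much of the suffix `ab` has currently been matched. A product state is a pair (one from each), accepting exactly when both do.
With 7 states:
        a   b  
>  q0   q1  q2 
   q1   q1  q3 
   q2   q4  q2 
   q3   q4  q2 
   q4   q4  q5 
 * q5   q4  q6 
   q6   q4  q6 
(> = start, * = accepting)

start=q0 accept=q5 q0-a->q1 q0-b->q2 q1-a->q1 q1-b->q3 q2-a->q4 q2-b->q2 q3-a->q4 q3-b->q2 q4-a->q4 q4-b->q5 q5-a->q4 q5-b->q6 q6-a->q4 q6-b->q6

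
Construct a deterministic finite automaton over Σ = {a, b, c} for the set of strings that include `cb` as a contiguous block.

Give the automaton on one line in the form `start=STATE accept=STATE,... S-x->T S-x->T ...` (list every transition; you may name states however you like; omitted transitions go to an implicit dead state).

States s0..s1 record the length of the longest prefix of `cb` that matches the current input suffix. Reaching s2 means `cb` has been seen, and we stay there forever. Accept from s2.
3 states suffice.
        a   b   c  
>  s0   s0  s0  s1 
   s1   s0  s2  s1 
 * s2   s2  s2  s2 
(> = start, * = accepting)

start=s0 accept=s2 s0-a->s0 s0-b->s0 s0-c->s1 s1-a->s0 s1-b->s2 s1-c->s1 s2-a->s2 s2-b->s2 s2-c->s2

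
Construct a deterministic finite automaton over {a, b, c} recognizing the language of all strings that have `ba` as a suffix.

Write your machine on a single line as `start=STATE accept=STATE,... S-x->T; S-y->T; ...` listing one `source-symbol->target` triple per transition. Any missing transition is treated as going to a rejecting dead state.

Let each state record the length of the longest suffix of the input read so far that is also a prefix of `ba`. S1 means the last symbol is `b`; S2 means the last 2 symbols are `ba`. Accept only at S2, where the string currently ends in `ba`.
        a   b   c  
>  S0   S0  S1  S0 
   S1   S2  S1  S0 
 * S2   S0  S1  S0 
(> = start, * = accepting)

start=S0; accept=S2; S0-a->S0; S0-b->S1; S0-c->S0; S1-a->S2; S1-b->S1; S1-c->S0; S2-a->S0; S2-b->S1; S2-c->S0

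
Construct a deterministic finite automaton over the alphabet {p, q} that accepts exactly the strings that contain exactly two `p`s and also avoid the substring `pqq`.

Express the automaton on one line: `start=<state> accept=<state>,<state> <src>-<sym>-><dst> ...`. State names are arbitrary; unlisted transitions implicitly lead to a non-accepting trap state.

Handle the two conditions separately and then intersect. The first has 4 states tracking the count of `p`s, saturating at 3; the second has 4 states tracking partial matches of the forbidden pattern `pqq`. A product state is a pair (one from each), accepting exactly when both do. Minimizing collapses redundant product states.
       p  q 
>  A   B  A 
   B   C  D 
 * C   E  F 
   D   C  E 
   E   E  E 
 * F   E  E 
(> = start, * = accepting)

start=A accept=C,F A-p->B A-q->A B-p->C B-q->D C-p->E C-q->F D-p->C D-q->E E-p->E E-q->E F-p->E F-q->E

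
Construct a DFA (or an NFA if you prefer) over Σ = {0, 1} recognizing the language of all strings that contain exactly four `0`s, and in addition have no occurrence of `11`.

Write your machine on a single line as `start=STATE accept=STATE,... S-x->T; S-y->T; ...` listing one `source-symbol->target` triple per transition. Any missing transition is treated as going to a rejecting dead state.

Run two small machines in parallel and take their product. One (6 states) tracks the count of `0`s, saturating at 5; the other (3 states) tracks partial matches of the forbidden pattern `11`. Each combined state is a pair, one component from each; accept when both components accept. Minimizing collapses redundant product states.
An 11-state machine:
       0  1 
>  A   B  C 
   B   D  E 
   C   B  F 
   D   G  H 
   E   D  F 
   F   F  F 
   G   I  J 
   H   G  F 
 * I   F  K 
   J   I  F 
 * K   F  F 
(> = start, * = accepting)

start=A; accept=I,K; A-0->B; A-1->C; B-0->D; B-1->E; C-0->B; C-1->F; D-0->G; D-1->H; E-0->D; E-1->F; F-0->F; F-1->F; G-0->I; G-1->J; H-0->G; H-1->F; I-0->F; I-1->K; J-0->I; J-1->F; K-0->F; K-1->F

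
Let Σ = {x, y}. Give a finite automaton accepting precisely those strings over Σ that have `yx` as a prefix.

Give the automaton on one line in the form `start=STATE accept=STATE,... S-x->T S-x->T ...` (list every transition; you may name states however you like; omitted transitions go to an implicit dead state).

start=q0 accept=q2 q0-x->q3 q0-y->q1 q1-x->q2 q1-y->q3 q2-x->q2 q2-y->q2 q3-x->q3 q3-y->q3

Walk along `yx` while the input agrees: from q0 take `y` to q1, and so on. Any deviation drops to the rejecting sink q3. Once q2 is reached the prefix is confirmed and every continuation is accepted.
4 states suffice.
        x   y  
>  q0   q3  q1 
   q1   q2  q3 
 * q2   q2  q2 
   q3   q3  q3 
(> = start, * = accepting)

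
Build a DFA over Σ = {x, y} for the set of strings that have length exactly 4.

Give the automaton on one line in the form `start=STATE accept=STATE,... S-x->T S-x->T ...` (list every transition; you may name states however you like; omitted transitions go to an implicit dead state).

start=q0 accept=q4 q0-x->q1 q0-y->q1 q1-x->q2 q1-y->q2 q2-x->q3 q2-y->q3 q3-x->q4 q3-y->q4 q4-x->q5 q4-y->q5 q5-x->q5 q5-y->q5

Count input length up to 5: every symbol moves from q0 toward q5, which means 'more than 4' and absorbs. Accept from {q4}.
With 6 states:
        x   y  
>  q0   q1  q1 
   q1   q2  q2 
   q2   q3  q3 
   q3   q4  q4 
 * q4   q5  q5 
   q5   q5  q5 
(> = start, * = accepting)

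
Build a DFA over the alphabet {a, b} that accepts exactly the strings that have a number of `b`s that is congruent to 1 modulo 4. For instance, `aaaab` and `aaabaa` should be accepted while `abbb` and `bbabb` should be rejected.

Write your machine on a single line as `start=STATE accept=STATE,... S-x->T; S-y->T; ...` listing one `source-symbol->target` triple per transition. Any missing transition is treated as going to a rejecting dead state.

Keep the running count of `b`s modulo 4: each `b` advances along the cycle q0 → q1 → q2 → q3 → q0 while other symbols loop. Accept at q1.
A 4-state machine:
        a   b  
>  q0   q0  q1 
 * q1   q1  q2 
   q2   q2  q3 
   q3   q3  q0 
(> = start, * = accepting)

start=q0; accept=q1; q0-a->q0; q0-b->q1; q1-a->q1; q1-b->q2; q2-a->q2; q2-b->q3; q3-a->q3; q3-b->q0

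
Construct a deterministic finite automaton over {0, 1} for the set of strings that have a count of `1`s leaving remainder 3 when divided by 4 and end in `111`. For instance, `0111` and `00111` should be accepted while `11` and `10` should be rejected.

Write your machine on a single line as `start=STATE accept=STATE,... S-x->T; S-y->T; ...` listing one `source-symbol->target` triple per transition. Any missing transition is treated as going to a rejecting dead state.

Handle the two conditions separately and then intersect. The first has 4 states tracking the count of `1`s modulo 4; the second has 4 states tracking how much of the suffix `111` has currently been matched. A product state is a pair (one from each), accepting exactly when both do. Equivalent product states are then merged.
        0   1  
>  S0   S0  S1 
   S1   S2  S3 
   S2   S2  S4 
   S3   S4  S5 
   S4   S4  S6 
 * S5   S6  S0 
   S6   S6  S0 
(> = start, * = accepting)

start=S0; accept=S5; S0-0->S0; S0-1->S1; S1-0->S2; S1-1->S3; S2-0->S2; S2-1->S4; S3-0->S4; S3-1->S5; S4-0->S4; S4-1->S6; S5-0->S6; S5-1->S0; S6-0->S6; S6-1->S0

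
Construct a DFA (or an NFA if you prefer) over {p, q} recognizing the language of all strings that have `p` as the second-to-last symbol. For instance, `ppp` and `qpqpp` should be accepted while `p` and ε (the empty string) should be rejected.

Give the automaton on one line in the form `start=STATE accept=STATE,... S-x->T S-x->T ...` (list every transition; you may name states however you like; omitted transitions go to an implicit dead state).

start=s0 accept=s3,s4 s0-p->s1 s0-q->s2 s1-p->s3 s1-q->s4 s2-p->s5 s2-q->s6 s3-p->s3 s3-q->s4 s4-p->s5 s4-q->s6 s5-p->s3 s5-q->s4 s6-p->s5 s6-q->s6

Because acceptance depends on a position counted from the end, the machine has to buffer the most recent 2 symbols. Make each state the string of the last up-to-2 symbols read; on input `x` shift the window left and append `x`. Accept when the buffered window has length 2 and begins with `p`.
        p   q  
>  s0   s1  s2 
   s1   s3  s4 
   s2   s5  s6 
 * s3   s3  s4 
 * s4   s5  s6 
   s5   s3  s4 
   s6   s5  s6 
(> = start, * = accepting)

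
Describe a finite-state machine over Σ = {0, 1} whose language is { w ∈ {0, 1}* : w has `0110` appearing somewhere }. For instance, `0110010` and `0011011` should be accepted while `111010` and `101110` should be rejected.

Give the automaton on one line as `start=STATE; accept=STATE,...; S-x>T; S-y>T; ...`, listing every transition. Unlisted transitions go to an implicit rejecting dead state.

States q0..q3 record the length of the longest prefix of `0110` that matches the current input suffix. Reaching q4 means `0110` has been seen, and we stay there forever. Accept from q4.
With 5 states:
        0   1  
>  q0   q1  q0 
   q1   q1  q2 
   q2   q1  q3 
   q3   q4  q0 
 * q4   q4  q4 
(> = start, * = accepting)

start=q0; accept=q4; q0-0>q1; q0-1>q0; q1-0>q1; q1-1>q2; q2-0>q1; q2-1>q3; q3-0>q4; q3-1>q0; q4-0>q4; q4-1>q4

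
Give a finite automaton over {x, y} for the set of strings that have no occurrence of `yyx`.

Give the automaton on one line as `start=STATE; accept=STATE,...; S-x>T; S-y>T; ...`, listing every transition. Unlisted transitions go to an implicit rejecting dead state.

Track partial matches of the forbidden pattern `yyx`. State D is a dead state reached once `yyx` has occurred; every other state accepts. A means no part of `yyx` is currently matched.
With 4 states:
       x  y 
>* A   A  B 
 * B   A  C 
 * C   D  C 
   D   D  D 
(> = start, * = accepting)

start=A; accept=A,B,C; A-x>A; A-y>B; B-x>A; B-y>C; C-x>D; C-y>C; D-x>D; D-y>D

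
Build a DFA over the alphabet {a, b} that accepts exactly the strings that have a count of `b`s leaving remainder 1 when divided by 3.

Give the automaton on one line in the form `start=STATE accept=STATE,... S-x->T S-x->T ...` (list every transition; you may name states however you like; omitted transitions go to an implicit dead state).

start=s0 accept=s1 s0-a->s0 s0-b->s1 s1-a->s1 s1-b->s2 s2-a->s2 s2-b->s0

The only thing that matters is how many `b`s have appeared, reduced mod 3. Use one state per residue: s0 for 0, …, s2 for 2. Reading `b` moves to the next residue; anything else stays put. s1 is accepting.
A 3-state machine:
        a   b  
>  s0   s0  s1 
 * s1   s1  s2 
   s2   s2  s0 
(> = start, * = accepting)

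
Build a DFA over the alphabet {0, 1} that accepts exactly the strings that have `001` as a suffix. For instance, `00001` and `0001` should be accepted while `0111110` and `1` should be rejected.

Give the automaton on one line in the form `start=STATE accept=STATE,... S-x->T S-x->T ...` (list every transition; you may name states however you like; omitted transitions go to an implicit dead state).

Let each state record the length of the longest suffix of the input read so far that is also a prefix of `001`. s1 means the last symbol is `0`; s2 means the last 2 symbols are `00`; s3 means the last 3 symbols are `001`. Accept only at s3, where the string currently ends in `001`.
4 states suffice.
        0   1  
>  s0   s1  s0 
   s1   s2  s0 
   s2   s2  s3 
 * s3   s1  s0 
(> = start, * = accepting)

start=s0 accept=s3 s0-0->s1 s0-1->s0 s1-0->s2 s1-1->s0 s2-0->s2 s2-1->s3 s3-0->s1 s3-1->s0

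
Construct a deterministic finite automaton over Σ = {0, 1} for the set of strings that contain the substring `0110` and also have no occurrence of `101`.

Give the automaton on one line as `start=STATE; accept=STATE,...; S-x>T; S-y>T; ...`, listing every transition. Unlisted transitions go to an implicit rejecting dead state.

start=q0; accept=q7,q8,q9; q0-0>q1; q0-1>q2; q1-0>q1; q1-1>q3; q2-0>q4; q2-1>q2; q3-0>q4; q3-1>q5; q4-0>q1; q4-1>q6; q5-0>q7; q5-1>q2; q6-0>q6; q6-1>q6; q7-0>q8; q7-1>q6; q8-0>q8; q8-1>q9; q9-0>q7; q9-1>q9

Build one automaton per condition and run them in lockstep. The first has 5 states tracking whether and how much of `0110` has been seen; the second has 4 states tracking partial matches of the forbidden pattern `101`. A product state is a pair (one from each), accepting exactly when both do. After merging equivalent states the machine shrinks.
10 states suffice.
        0   1  
>  q0   q1  q2 
   q1   q1  q3 
   q2   q4  q2 
   q3   q4  q5 
   q4   q1  q6 
   q5   q7  q2 
   q6   q6  q6 
 * q7   q8  q6 
 * q8   q8  q9 
 * q9   q7  q9 
(> = start, * = accepting)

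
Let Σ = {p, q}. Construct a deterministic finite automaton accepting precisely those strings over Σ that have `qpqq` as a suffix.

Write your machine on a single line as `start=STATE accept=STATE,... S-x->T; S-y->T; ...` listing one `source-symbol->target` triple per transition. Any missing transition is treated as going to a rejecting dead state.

start=s0; accept=s4; s0-p->s0; s0-q->s1; s1-p->s2; s1-q->s1; s2-p->s0; s2-q->s3; s3-p->s2; s3-q->s4; s4-p->s2; s4-q->s1

Remember how much of `qpqq` the current input suffix matches. State s0 means no match yet; s1 means the last symbol is `q`; s2 means the last 2 symbols are `qp`; s3 means the last 3 symbols are `qpq`; s4 means the last 4 symbols are `qpqq`. Only s4 accepts. On a mismatch, fall back to the longest proper suffix that is still a prefix of `qpqq`.
5 states suffice.
        p   q  
>  s0   s0  s1 
   s1   s2  s1 
   s2   s0  s3 
   s3   s2  s4 
 * s4   s2  s1 
(> = start, * = accepting)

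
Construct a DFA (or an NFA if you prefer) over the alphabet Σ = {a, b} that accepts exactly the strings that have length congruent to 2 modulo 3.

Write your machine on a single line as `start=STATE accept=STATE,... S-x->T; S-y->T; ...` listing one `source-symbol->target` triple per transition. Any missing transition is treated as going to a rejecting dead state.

start=S0; accept=S2; S0-a->S1; S0-b->S1; S1-a->S2; S1-b->S2; S2-a->S0; S2-b->S0

Count input length modulo 3: every symbol advances one step around the cycle S0 → S1 → S2 → S0. Accept at S2.
A 3-state machine:
        a   b  
>  S0   S1  S1 
   S1   S2  S2 
 * S2   S0  S0 
(> = start, * = accepting)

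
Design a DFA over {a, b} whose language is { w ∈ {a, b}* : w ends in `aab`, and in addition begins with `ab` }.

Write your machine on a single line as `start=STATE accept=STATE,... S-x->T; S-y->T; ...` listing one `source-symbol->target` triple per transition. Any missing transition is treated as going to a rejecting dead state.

start=s0; accept=s6; s0-a->s1; s0-b->s2; s1-a->s2; s1-b->s3; s2-a->s2; s2-b->s2; s3-a->s4; s3-b->s3; s4-a->s5; s4-b->s3; s5-a->s5; s5-b->s6; s6-a->s4; s6-b->s3

Handle the two conditions separately and then intersect. One (4 states) tracks how much of the suffix `aab` has currently been matched; the other (4 states) tracks whether the input so far still matches the prefix `ab`. Each combined state is a pair, one component from each; accept when both components accept. Equivalent product states are then merged.
        a   b  
>  s0   s1  s2 
   s1   s2  s3 
   s2   s2  s2 
   s3   s4  s3 
   s4   s5  s3 
   s5   s5  s6 
 * s6   s4  s3 
(> = start, * = accepting)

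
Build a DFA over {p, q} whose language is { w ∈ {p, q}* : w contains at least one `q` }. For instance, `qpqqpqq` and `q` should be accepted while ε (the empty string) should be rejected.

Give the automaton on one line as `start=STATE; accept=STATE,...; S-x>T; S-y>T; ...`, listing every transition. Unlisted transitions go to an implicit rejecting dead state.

start=s0; accept=s1,s2; s0-p>s0; s0-q>s1; s1-p>s1; s1-q>s2; s2-p>s2; s2-q>s2

Count `q`s, saturating at 2: state s0 means no `q` yet, s1 means one `q` seen, s2 means more than one. Each `q` increments (capped at s2); other symbols loop. Accept from {s1, s2}.
A 3-state machine:
        p   q  
>  s0   s0  s1 
 * s1   s1  s2 
 * s2   s2  s2 
(> = start, * = accepting)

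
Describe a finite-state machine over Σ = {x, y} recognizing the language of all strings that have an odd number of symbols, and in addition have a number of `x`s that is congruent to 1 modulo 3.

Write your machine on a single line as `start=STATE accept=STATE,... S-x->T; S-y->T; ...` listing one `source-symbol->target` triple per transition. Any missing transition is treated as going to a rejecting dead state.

start=q0; accept=q1; q0-x->q1; q0-y->q2; q1-x->q3; q1-y->q4; q2-x->q4; q2-y->q0; q3-x->q2; q3-y->q5; q4-x->q5; q4-y->q1; q5-x->q0; q5-y->q3

Handle the two conditions separately and then intersect. One (2 states) tracks the input length modulo 2; the other (3 states) tracks the count of `x`s modulo 3. Each combined state is a pair, one component from each; accept when both components accept.
A 6-state machine:
        x   y  
>  q0   q1  q2 
 * q1   q3  q4 
   q2   q4  q0 
   q3   q2  q5 
   q4   q5  q1 
   q5   q0  q3 
(> = start, * = accepting)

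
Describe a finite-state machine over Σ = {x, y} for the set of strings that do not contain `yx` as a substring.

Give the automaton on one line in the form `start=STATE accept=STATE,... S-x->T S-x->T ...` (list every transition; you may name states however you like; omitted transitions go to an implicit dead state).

Track partial matches of the forbidden pattern `yx`. State S2 is a dead state reached once `yx` has occurred; every other state accepts. S0 means no part of `yx` is currently matched.
A 3-state machine:
        x   y  
>* S0   S0  S1 
 * S1   S2  S1 
   S2   S2  S2 
(> = start, * = accepting)

start=S0 accept=S0,S1 S0-x->S0 S0-y->S1 S1-x->S2 S1-y->S1 S2-x->S2 S2-y->S2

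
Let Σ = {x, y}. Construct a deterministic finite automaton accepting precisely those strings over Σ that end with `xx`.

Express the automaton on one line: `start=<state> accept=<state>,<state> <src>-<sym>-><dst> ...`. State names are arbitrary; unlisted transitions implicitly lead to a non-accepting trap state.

Remember how much of `xx` the current input suffix matches. State A means no match yet; B means the last symbol is `x`; C means the last 2 symbols are `xx`. Only C accepts. On a mismatch, fall back to the longest proper suffix that is still a prefix of `xx`.
A 3-state machine:
       x  y 
>  A   B  A 
   B   C  A 
 * C   C  A 
(> = start, * = accepting)

start=A accept=C A-x->B A-y->A B-x->C B-y->A C-x->C C-y->A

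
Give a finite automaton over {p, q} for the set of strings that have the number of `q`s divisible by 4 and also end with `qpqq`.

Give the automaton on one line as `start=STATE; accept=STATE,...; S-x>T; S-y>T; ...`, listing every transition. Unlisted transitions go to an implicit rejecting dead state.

start=A; accept=N; A-p>A; A-q>B; B-p>C; B-q>D; C-p>E; C-q>F; D-p>G; D-q>H; E-p>E; E-q>D; F-p>G; F-q>I; G-p>J; G-q>K; H-p>L; H-q>M; I-p>L; I-q>M; J-p>J; J-q>H; K-p>L; K-q>N; L-p>O; L-q>P; M-p>Q; M-q>B; N-p>Q; N-q>B; O-p>O; O-q>M; P-p>Q; P-q>R; Q-p>A; Q-q>S; R-p>C; R-q>D; S-p>C; S-q>T; T-p>G; T-q>H

Run two small machines in parallel and take their product. One (4 states) tracks the count of `q`s modulo 4; the other (5 states) tracks how much of the suffix `qpqq` has currently been matched. Each combined state is a pair, one component from each; accept when both components accept.
20 states suffice.
       p  q 
>  A   A  B 
   B   C  D 
   C   E  F 
   D   G  H 
   E   E  D 
   F   G  I 
   G   J  K 
   H   L  M 
   I   L  M 
   J   J  H 
   K   L  N 
   L   O  P 
   M   Q  B 
 * N   Q  B 
   O   O  M 
   P   Q  R 
   Q   A  S 
   R   C  D 
   S   C  T 
   T   G  H 
(> = start, * = accepting)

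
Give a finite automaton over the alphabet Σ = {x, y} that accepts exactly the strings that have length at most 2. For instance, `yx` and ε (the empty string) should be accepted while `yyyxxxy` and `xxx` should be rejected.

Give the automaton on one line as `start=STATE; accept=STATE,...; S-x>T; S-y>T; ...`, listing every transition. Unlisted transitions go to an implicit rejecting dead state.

start=q0; accept=q0,q1,q2; q0-x>q1; q0-y>q1; q1-x>q2; q1-y>q2; q2-x>q3; q2-y>q3; q3-x>q3; q3-y>q3

We only need to distinguish lengths 0, 1, …, 2, and '>2'. Chain q0 → q1 → q2 → q3 on every symbol, with q3 looping. Accepting states: {q0, q1, q2}.
        x   y  
>* q0   q1  q1 
 * q1   q2  q2 
 * q2   q3  q3 
   q3   q3  q3 
(> = start, * = accepting)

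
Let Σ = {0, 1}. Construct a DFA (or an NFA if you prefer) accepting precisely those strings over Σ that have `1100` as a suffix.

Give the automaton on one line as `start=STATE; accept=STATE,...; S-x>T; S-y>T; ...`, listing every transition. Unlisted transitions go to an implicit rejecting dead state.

start=s0; accept=s4; s0-0>s0; s0-1>s1; s1-0>s0; s1-1>s2; s2-0>s3; s2-1>s2; s3-0>s4; s3-1>s1; s4-0>s0; s4-1>s1

Let each state record the length of the longest suffix of the input read so far that is also a prefix of `1100`. s1 means the last symbol is `1`; s2 means the last 2 symbols are `11`; s3 means the last 3 symbols are `110`; s4 means the last 4 symbols are `1100`. Accept only at s4, where the string currently ends in `1100`.
A 5-state machine:
        0   1  
>  s0   s0  s1 
   s1   s0  s2 
   s2   s3  s2 
   s3   s4  s1 
 * s4   s0  s1 
(> = start, * = accepting)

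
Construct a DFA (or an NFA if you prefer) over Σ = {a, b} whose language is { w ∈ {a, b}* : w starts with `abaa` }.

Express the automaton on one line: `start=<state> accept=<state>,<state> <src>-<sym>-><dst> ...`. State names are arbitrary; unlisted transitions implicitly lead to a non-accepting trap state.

start=q0 accept=q4 q0-a->q1 q0-b->q5 q1-a->q5 q1-b->q2 q2-a->q3 q2-b->q5 q3-a->q4 q3-b->q5 q4-a->q4 q4-b->q4 q5-a->q5 q5-b->q5

Check the first 4 symbols one by one: q0 through q3 record how many have matched `abaa` so far; any wrong symbol goes to the dead state q5. After all 4 match we enter the accepting sink q4.
A 6-state machine:
        a   b  
>  q0   q1  q5 
   q1   q5  q2 
   q2   q3  q5 
   q3   q4  q5 
 * q4   q4  q4 
   q5   q5  q5 
(> = start, * = accepting)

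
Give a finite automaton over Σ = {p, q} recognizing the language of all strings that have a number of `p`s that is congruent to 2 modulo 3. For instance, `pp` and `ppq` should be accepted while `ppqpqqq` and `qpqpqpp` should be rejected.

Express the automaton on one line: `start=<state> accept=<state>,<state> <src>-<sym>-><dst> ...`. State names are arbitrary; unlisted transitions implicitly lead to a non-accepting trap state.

start=A accept=C A-p->B A-q->A B-p->C B-q->B C-p->A C-q->C

The only thing that matters is how many `p`s have appeared, reduced mod 3. Use one state per residue: A for 0, …, C for 2. Reading `p` moves to the next residue; anything else stays put. C is accepting.
       p  q 
>  A   B  A 
   B   C  B 
 * C   A  C 
(> = start, * = accepting)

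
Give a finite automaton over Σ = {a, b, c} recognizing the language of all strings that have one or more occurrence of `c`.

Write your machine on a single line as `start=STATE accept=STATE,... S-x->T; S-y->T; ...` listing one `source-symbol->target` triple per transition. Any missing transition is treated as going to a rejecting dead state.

Only the number of `c`s matters, and only up to 2. Make a chain s0 → s1 → s2 advanced by each `c` (with s2 absorbing); every other symbol self-loops. The accepting set is {s1, s2}.
3 states suffice.
        a   b   c  
>  s0   s0  s0  s1 
 * s1   s1  s1  s2 
 * s2   s2  s2  s2 
(> = start, * = accepting)

start=s0; accept=s1,s2; s0-a->s0; s0-b->s0; s0-c->s1; s1-a->s1; s1-b->s1; s1-c->s2; s2-a->s2; s2-b->s2; s2-c->s2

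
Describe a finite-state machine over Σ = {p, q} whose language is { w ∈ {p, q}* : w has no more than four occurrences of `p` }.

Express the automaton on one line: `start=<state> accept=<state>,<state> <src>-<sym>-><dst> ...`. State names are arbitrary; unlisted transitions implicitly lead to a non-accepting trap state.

start=s0 accept=s0,s1,s2,s3,s4 s0-p->s1 s0-q->s0 s1-p->s2 s1-q->s1 s2-p->s3 s2-q->s2 s3-p->s4 s3-q->s3 s4-p->s5 s4-q->s4 s5-p->s5 s5-q->s5

Count `p`s, saturating at 5: states s0 through s4 mean 0 through 4 `p`s seen; s5 means more than 4. Each `p` increments (capped at s5); other symbols loop. Accept from {s0, s1, s2, s3, s4}.
With 6 states:
        p   q  
>* s0   s1  s0 
 * s1   s2  s1 
 * s2   s3  s2 
 * s3   s4  s3 
 * s4   s5  s4 
   s5   s5  s5 
(> = start, * = accepting)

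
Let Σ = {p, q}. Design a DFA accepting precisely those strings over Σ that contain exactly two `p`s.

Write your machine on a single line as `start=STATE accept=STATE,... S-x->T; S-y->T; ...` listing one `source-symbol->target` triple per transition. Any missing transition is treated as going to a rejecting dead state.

start=A; accept=C; A-p->B; A-q->A; B-p->C; B-q->B; C-p->D; C-q->C; D-p->D; D-q->D

Count `p`s, saturating at 3: states A through C mean 0 through 2 `p`s seen; D means more than 2. Each `p` increments (capped at D); other symbols loop. Accept from {C}.
A 4-state machine:
       p  q 
>  A   B  A 
   B   C  B 
 * C   D  C 
   D   D  D 
(> = start, * = accepting)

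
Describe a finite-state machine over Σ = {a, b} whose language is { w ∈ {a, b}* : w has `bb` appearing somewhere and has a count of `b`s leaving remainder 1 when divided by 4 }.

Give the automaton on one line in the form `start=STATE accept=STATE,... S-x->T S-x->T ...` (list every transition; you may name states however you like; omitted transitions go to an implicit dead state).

start=q0 accept=q9 q0-a->q0 q0-b->q1 q1-a->q2 q1-b->q3 q2-a->q2 q2-b->q4 q3-a->q3 q3-b->q5 q4-a->q6 q4-b->q5 q5-a->q5 q5-b->q7 q6-a->q6 q6-b->q8 q7-a->q7 q7-b->q9 q8-a->q10 q8-b->q7 q9-a->q9 q9-b->q3 q10-a->q10 q10-b->q11 q11-a->q0 q11-b->q9

Run two small machines in parallel and take their product. One (3 states) tracks whether and how much of `bb` has been seen; the other (4 states) tracks the count of `b`s modulo 4. Each combined state is a pair, one component from each; accept when both components accept.
With 12 states:
          a    b  
>  q0     q0   q1 
   q1     q2   q3 
   q2     q2   q4 
   q3     q3   q5 
   q4     q6   q5 
   q5     q5   q7 
   q6     q6   q8 
   q7     q7   q9 
   q8    q10   q7 
 * q9     q9   q3 
   q10   q10  q11 
   q11    q0   q9 
(> = start, * = accepting)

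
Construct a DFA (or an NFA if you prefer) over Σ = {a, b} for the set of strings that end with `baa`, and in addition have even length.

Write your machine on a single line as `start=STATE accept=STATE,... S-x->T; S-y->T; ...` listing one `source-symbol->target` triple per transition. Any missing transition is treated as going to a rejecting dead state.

start=s0; accept=s4; s0-a->s1; s0-b->s1; s1-a->s0; s1-b->s2; s2-a->s3; s2-b->s1; s3-a->s4; s3-b->s2; s4-a->s1; s4-b->s1

Run two small machines in parallel and take their product. One (4 states) tracks how much of the suffix `baa` has currently been matched; the other (2 states) tracks the input length modulo 2. Each combined state is a pair, one component from each; accept when both components accept. Equivalent product states are then merged.
5 states suffice.
        a   b  
>  s0   s1  s1 
   s1   s0  s2 
   s2   s3  s1 
   s3   s4  s2 
 * s4   s1  s1 
(> = start, * = accepting)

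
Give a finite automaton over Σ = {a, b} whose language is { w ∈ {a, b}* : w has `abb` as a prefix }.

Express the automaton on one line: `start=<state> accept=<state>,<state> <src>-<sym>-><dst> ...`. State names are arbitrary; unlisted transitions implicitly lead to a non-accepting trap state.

Check the first 3 symbols one by one: s0 through s2 record how many have matched `abb` so far; any wrong symbol goes to the dead state s4. After all 3 match we enter the accepting sink s3.
5 states suffice.
        a   b  
>  s0   s1  s4 
   s1   s4  s2 
   s2   s4  s3 
 * s3   s3  s3 
   s4   s4  s4 
(> = start, * = accepting)

start=s0 accept=s3 s0-a->s1 s0-b->s4 s1-a->s4 s1-b->s2 s2-a->s4 s2-b->s3 s3-a->s3 s3-b->s3 s4-a->s4 s4-b->s4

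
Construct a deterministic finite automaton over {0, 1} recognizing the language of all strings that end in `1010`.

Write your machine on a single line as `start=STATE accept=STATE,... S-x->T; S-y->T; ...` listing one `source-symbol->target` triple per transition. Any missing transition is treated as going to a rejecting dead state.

Let each state record the length of the longest suffix of the input read so far that is also a prefix of `1010`. B means the last symbol is `1`; C means the last 2 symbols are `10`; D means the last 3 symbols are `101`; E means the last 4 symbols are `1010`. Accept only at E, where the string currently ends in `1010`.
       0  1 
>  A   A  B 
   B   C  B 
   C   A  D 
   D   E  B 
 * E   A  D 
(> = start, * = accepting)

start=A; accept=E; A-0->A; A-1->B; B-0->C; B-1->B; C-0->A; C-1->D; D-0->E; D-1->B; E-0->A; E-1->D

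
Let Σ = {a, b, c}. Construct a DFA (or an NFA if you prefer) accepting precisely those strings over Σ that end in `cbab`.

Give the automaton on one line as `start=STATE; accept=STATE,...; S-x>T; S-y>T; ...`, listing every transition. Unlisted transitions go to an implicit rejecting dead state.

start=q0; accept=q4; q0-a>q0; q0-b>q0; q0-c>q1; q1-a>q0; q1-b>q2; q1-c>q1; q2-a>q3; q2-b>q0; q2-c>q1; q3-a>q0; q3-b>q4; q3-c>q1; q4-a>q0; q4-b>q0; q4-c>q1

Remember how much of `cbab` the current input suffix matches. State q0 means no match yet; q1 means the last symbol is `c`; q2 means the last 2 symbols are `cb`; q3 means the last 3 symbols are `cba`; q4 means the last 4 symbols are `cbab`. Only q4 accepts. On a mismatch, fall back to the longest proper suffix that is still a prefix of `cbab`.
5 states suffice.
        a   b   c  
>  q0   q0  q0  q1 
   q1   q0  q2  q1 
   q2   q3  q0  q1 
   q3   q0  q4  q1 
 * q4   q0  q0  q1 
(> = start, * = accepting)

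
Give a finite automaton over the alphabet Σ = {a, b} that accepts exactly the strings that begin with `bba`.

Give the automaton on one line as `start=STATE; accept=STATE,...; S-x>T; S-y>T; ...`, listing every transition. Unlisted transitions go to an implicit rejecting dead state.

Check the first 3 symbols one by one: S0 through S2 record how many have matched `bba` so far; any wrong symbol goes to the dead state S4. After all 3 match we enter the accepting sink S3.
        a   b  
>  S0   S4  S1 
   S1   S4  S2 
   S2   S3  S4 
 * S3   S3  S3 
   S4   S4  S4 
(> = start, * = accepting)

start=S0; accept=S3; S0-a>S4; S0-b>S1; S1-a>S4; S1-b>S2; S2-a>S3; S2-b>S4; S3-a>S3; S3-b>S3; S4-a>S4; S4-b>S4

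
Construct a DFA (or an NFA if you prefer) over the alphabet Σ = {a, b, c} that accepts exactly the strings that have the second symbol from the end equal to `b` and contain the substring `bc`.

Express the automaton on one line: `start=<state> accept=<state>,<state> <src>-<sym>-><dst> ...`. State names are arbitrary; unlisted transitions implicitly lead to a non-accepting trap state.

Build one automaton per condition and run them in lockstep. One (13 states) tracks the last 2 symbols read; the other (3 states) tracks whether and how much of `bc` has been seen. Each combined state is a pair, one component from each; accept when both components accept.
21 states suffice.
          a    b    c  
>  q0     q1   q2   q3 
   q1     q4   q5   q6 
   q2     q7   q8   q9 
   q3    q10  q11  q12 
   q4     q4   q5   q6 
   q5     q7   q8   q9 
   q6    q10  q11  q12 
   q7     q4   q5   q6 
   q8     q7   q8   q9 
 * q9    q13  q14  q15 
   q10    q4   q5   q6 
   q11    q7   q8   q9 
   q12   q10  q11  q12 
   q13   q16  q17  q18 
   q14   q19  q20   q9 
   q15   q13  q14  q15 
   q16   q16  q17  q18 
   q17   q19  q20   q9 
   q18   q13  q14  q15 
 * q19   q16  q17  q18 
 * q20   q19  q20   q9 
(> = start, * = accepting)

start=q0 accept=q9,q19,q20 q0-a->q1 q0-b->q2 q0-c->q3 q1-a->q4 q1-b->q5 q1-c->q6 q2-a->q7 q2-b->q8 q2-c->q9 q3-a->q10 q3-b->q11 q3-c->q12 q4-a->q4 q4-b->q5 q4-c->q6 q5-a->q7 q5-b->q8 q5-c->q9 q6-a->q10 q6-b->q11 q6-c->q12 q7-a->q4 q7-b->q5 q7-c->q6 q8-a->q7 q8-b->q8 q8-c->q9 q9-a->q13 q9-b->q14 q9-c->q15 q10-a->q4 q10-b->q5 q10-c->q6 q11-a->q7 q11-b->q8 q11-c->q9 q12-a->q10 q12-b->q11 q12-c->q12 q13-a->q16 q13-b->q17 q13-c->q18 q14-a->q19 q14-b->q20 q14-c->q9 q15-a->q13 q15-b->q14 q15-c->q15 q16-a->q16 q16-b->q17 q16-c->q18 q17-a->q19 q17-b->q20 q17-c->q9 q18-a->q13 q18-b->q14 q18-c->q15 q19-a->q16 q19-b->q17 q19-c->q18 q20-a->q19 q20-b->q20 q20-c->q9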